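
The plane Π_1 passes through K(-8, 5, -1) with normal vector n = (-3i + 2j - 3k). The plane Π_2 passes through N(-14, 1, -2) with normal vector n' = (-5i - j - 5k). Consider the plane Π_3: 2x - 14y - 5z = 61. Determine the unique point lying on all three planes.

(-10, -4, -5)

Π_1: n·r = n·K gives -3x + 2y - 3z = 37.
Π_2: n'·r = n'·N gives -5x - y - 5z = 79.
Solving the 3×3 linear system -3x + 2y - 3z = 37, -5x - y - 5z = 79, 2x - 14y - 5z = 61 (e.g. by elimination or Cramer's rule, determinant = -91) gives (-10, -4, -5).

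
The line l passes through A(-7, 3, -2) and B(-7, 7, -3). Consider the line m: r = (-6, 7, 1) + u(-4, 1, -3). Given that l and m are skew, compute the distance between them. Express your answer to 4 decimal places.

2.6735

A direction vector for l is B − A = (0, 4, -1).
Common perpendicular direction n = (0, 4, -1) × (-4, 1, -3) = (-11, 4, 16).
With w = (-6, 7, 1) − (-7, 3, -2) = (1, 4, 3), w · n = 53.
Distance = |w · n| / |n| = |53| / √393 ≈ 2.6735.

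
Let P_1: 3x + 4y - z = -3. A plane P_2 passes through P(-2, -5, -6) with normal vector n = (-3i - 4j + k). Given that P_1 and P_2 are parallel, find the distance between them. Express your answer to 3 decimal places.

P_2: n·r = n·P gives -3x - 4y + z = 20.
Rescale P_2 by 1/(-1): 3x + 4y - z = -20. Then distance = |-3 − (-20)| / √26 ≈ 3.334.

3.334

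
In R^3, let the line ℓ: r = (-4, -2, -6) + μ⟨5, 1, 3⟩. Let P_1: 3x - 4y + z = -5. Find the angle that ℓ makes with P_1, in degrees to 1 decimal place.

27.7

sin θ = |n·v| / (|n||v|) = |14| / (√26 · √35) = 0.46410.
θ ≈ 27.7°.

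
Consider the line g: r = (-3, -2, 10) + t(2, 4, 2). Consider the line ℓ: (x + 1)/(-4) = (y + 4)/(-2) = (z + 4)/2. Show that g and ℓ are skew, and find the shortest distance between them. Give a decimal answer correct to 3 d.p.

5.774

ℓ has direction (-4, -2, 2) through (-1, -4, -4).
Common perpendicular direction n = (2, 4, 2) × (-4, -2, 2) = (12, -12, 12).
With w = (-1, -4, -4) − (-3, -2, 10) = (2, -2, -14), w · n = -120.
Since n ≠ 0 the lines are not parallel, and w · n = -120 ≠ 0 so they do not intersect; hence they are skew.
Distance = |w · n| / |n| = |-120| / √432 ≈ 5.774.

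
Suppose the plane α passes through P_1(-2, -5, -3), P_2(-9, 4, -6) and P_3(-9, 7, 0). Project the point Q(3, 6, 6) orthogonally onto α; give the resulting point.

P_1P_2 = (-7, 9, -3), P_1P_3 = (-7, 12, 3); a normal to α is P_1P_2 × P_1P_3 = (63, 42, -21).
Using P_1: α has equation 63x + 42y - 21z = -273.
Foot = Q − λn with λ = (n·Q − d)/|n|² = (315 − (-273))/6174 = 2/21.
Foot = (3, 6, 6) − (2/21)·(63, 42, -21) = (-3, 2, 8).

(-3, 2, 8)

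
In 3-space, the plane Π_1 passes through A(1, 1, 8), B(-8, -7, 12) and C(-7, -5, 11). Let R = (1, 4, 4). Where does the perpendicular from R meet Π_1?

AB = (-9, -8, 4), AC = (-8, -6, 3); a normal to Π_1 is AB × AC = (0, -5, -10).
Using A: Π_1 has equation -5y - 10z = -85.
Foot = R − λn with λ = (n·R − d)/|n|² = (-60 − (-85))/125 = 1/5.
Foot = (1, 4, 4) − (1/5)·(0, -5, -10) = (1, 5, 6).

(1, 5, 6)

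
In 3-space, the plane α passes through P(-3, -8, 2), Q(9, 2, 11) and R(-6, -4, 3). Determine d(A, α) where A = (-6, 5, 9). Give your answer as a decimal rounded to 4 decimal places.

1.2857

PQ = (12, 10, 9), PR = (-3, 4, 1); a normal to α is PQ × PR = (-26, -39, 78).
Using P: α has equation -26x - 39y + 78z = 546.
n·A − d = (-26)·(-6) + (-39)·(5) + (78)·(9) − 546 = 117; |n| = √8281.
Distance = |117| / √8281 = 117/√8281 ≈ 1.2857.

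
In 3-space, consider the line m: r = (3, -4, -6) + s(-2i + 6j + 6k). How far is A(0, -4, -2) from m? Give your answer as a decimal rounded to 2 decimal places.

Taking (3, -4, -6) on m with direction v = (-2, 6, 6): w = A − (3, -4, -6) = (-3, 0, 4), and w × v = (-24, 10, -18).
Distance = |w × v| / |v| = √1000 / √76 ≈ 3.63.

3.63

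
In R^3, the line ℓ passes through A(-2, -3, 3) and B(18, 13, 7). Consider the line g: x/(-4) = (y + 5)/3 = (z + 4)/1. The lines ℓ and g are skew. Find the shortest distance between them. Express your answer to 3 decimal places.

A direction vector for ℓ is B − A = (20, 16, 4).
g has direction (-4, 3, 1) through (0, -5, -4).
Common perpendicular direction n = (20, 16, 4) × (-4, 3, 1) = (4, -36, 124).
With w = (0, -5, -4) − (-2, -3, 3) = (2, -2, -7), w · n = -788.
Distance = |w · n| / |n| = |-788| / √16688 ≈ 6.100.

6.100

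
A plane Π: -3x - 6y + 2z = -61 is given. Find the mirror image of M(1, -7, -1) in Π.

(13, 17, -9)

λ = (n·M − d)/|n|² = (37 − (-61))/49 = 2.
Reflection = M − 2λn = (1, -7, -1) − 4·(-3, -6, 2) = (13, 17, -9).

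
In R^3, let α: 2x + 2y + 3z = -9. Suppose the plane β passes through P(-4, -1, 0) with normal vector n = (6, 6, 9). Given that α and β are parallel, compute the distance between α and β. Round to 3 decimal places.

β: n·r = n·P gives 6x + 6y + 9z = -30.
Rescale β by 1/3: 2x + 2y + 3z = -10. Then distance = |-9 − (-10)| / √17 ≈ 0.243.

0.243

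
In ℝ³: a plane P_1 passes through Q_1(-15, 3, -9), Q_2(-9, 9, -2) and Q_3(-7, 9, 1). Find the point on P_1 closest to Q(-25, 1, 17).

(-7, -3, 5)

Q_1Q_2 = (6, 6, 7), Q_1Q_3 = (8, 6, 10); a normal to P_1 is Q_1Q_2 × Q_1Q_3 = (18, -4, -12).
Using Q_1: P_1 has equation 18x - 4y - 12z = -174.
Foot = Q − λn with λ = (n·Q − d)/|n|² = (-658 − (-174))/484 = -1.
Foot = (-25, 1, 17) − (-1)·(18, -4, -12) = (-7, -3, 5).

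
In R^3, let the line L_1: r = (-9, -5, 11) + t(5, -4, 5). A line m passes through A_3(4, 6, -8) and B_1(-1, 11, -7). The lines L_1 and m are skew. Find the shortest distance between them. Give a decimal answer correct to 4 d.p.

19.0844

A direction vector for m is B_1 − A_3 = (-5, 5, 1).
Common perpendicular direction n = (5, -4, 5) × (-5, 5, 1) = (-29, -30, 5).
With w = (4, 6, -8) − (-9, -5, 11) = (13, 11, -19), w · n = -802.
Distance = |w · n| / |n| = |-802| / √1766 ≈ 19.0844.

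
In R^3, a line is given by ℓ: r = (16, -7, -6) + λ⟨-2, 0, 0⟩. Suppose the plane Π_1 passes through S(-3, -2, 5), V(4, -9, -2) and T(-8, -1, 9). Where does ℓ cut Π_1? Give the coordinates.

(10, -7, -6)

SV = (7, -7, -7), ST = (-5, 1, 4); a normal to Π_1 is SV × ST = (-21, 7, -28).
Using S: Π_1 has equation -21x + 7y - 28z = -91.
Substitute r = (16, -7, -6) + t(-2, 0, 0) into the plane: -217 + 42t = -91, so t = 3.
Intersection: (16, -7, -6) + 3·(-2, 0, 0) = (10, -7, -6).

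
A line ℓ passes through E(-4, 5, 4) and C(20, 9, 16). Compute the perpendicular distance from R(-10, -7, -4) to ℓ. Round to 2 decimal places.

11.46

A direction vector for ℓ is C − E = (24, 4, 12).
Taking (-4, 5, 4) on ℓ with direction v = (24, 4, 12): w = R − (-4, 5, 4) = (-6, -12, -8), and w × v = (-112, -120, 264).
Distance = |w × v| / |v| = √96640 / √736 ≈ 11.46.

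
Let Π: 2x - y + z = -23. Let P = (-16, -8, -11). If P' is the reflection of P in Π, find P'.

λ = (n·P − d)/|n|² = (-35 − (-23))/6 = -2.
Reflection = P − 2λn = (-16, -8, -11) − (-4)·(2, -1, 1) = (-8, -12, -7).

(-8, -12, -7)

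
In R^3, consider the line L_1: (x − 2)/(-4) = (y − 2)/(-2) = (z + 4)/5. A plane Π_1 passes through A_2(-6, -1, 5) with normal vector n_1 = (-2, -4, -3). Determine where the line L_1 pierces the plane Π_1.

(-2, 0, 1)

L_1 has direction (-4, -2, 5) through (2, 2, -4).
Π_1: n_1·r = n_1·A_2 gives -2x - 4y - 3z = 1.
Substitute r = (2, 2, -4) + t(-4, -2, 5) into the plane: 0 + 1t = 1, so t = 1.
Intersection: (2, 2, -4) + 1·(-4, -2, 5) = (-2, 0, 1).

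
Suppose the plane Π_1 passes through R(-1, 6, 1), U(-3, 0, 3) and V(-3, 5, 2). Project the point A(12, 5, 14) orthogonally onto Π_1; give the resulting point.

(6, 2, -1)

RU = (-2, -6, 2), RV = (-2, -1, 1); a normal to Π_1 is RU × RV = (-4, -2, -10).
Using R: Π_1 has equation -4x - 2y - 10z = -18.
Foot = A − λn with λ = (n·A − d)/|n|² = (-198 − (-18))/120 = -3/2.
Foot = (12, 5, 14) − (-3/2)·(-4, -2, -10) = (6, 2, -1).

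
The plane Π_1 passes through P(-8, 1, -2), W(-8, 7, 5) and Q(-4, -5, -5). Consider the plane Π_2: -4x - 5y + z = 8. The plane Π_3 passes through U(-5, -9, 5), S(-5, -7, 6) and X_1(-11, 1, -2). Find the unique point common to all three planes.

PW = (0, 6, 7), PQ = (4, -6, -3); a normal to Π_1 is PW × PQ = (24, 28, -24).
Using P: Π_1 has equation 24x + 28y - 24z = -116.
US = (0, 2, 1), UX_1 = (-6, 10, -7); a normal to Π_3 is US × UX_1 = (-24, -6, 12).
Using U: Π_3 has equation -24x - 6y + 12z = 234.
Solving the 3×3 linear system 24x + 28y - 24z = -116, -4x - 5y + z = 8, -24x - 6y + 12z = 234 (e.g. by elimination or Cramer's rule, determinant = 1680) gives (-10, 7, 3).

(-10, 7, 3)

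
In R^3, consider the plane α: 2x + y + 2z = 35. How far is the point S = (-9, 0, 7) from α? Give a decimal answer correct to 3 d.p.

n·S − d = (2)·(-9) + (1)·(0) + (2)·(7) − 35 = -39; |n| = √9.
Distance = |-39| / √9 = 39/√9 ≈ 13.000.

13.000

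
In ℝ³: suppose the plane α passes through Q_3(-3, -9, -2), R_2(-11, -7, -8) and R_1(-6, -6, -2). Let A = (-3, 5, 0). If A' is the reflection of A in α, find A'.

(-11, -3, 8)

Q_3R_2 = (-8, 2, -6), Q_3R_1 = (-3, 3, 0); a normal to α is Q_3R_2 × Q_3R_1 = (18, 18, -18).
Using Q_3: α has equation 18x + 18y - 18z = -180.
λ = (n·A − d)/|n|² = (36 − (-180))/972 = 2/9.
Reflection = A − 2λn = (-3, 5, 0) − (4/9)·(18, 18, -18) = (-11, -3, 8).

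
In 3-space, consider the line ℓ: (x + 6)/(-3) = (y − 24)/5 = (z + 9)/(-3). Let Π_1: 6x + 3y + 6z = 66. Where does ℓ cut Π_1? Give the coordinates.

ℓ has direction (-3, 5, -3) through (-6, 24, -9).
Substitute r = (-6, 24, -9) + t(-3, 5, -3) into the plane: -18 + (-21)t = 66, so t = -4.
Intersection: (-6, 24, -9) + (-4)·(-3, 5, -3) = (6, 4, 3).

(6, 4, 3)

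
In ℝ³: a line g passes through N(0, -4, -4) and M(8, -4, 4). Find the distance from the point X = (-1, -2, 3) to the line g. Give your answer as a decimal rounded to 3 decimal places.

A direction vector for g is M − N = (8, 0, 8).
Taking (0, -4, -4) on g with direction v = (8, 0, 8): w = X − (0, -4, -4) = (-1, 2, 7), and w × v = (16, 64, -16).
Distance = |w × v| / |v| = √4608 / √128 ≈ 6.000.

6.000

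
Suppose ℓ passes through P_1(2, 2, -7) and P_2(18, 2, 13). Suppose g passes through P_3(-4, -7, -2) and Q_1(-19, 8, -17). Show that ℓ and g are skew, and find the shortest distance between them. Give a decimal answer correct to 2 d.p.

A direction vector for ℓ is P_2 − P_1 = (16, 0, 20).
A direction vector for g is Q_1 − P_3 = (-15, 15, -15).
Common perpendicular direction n = (16, 0, 20) × (-15, 15, -15) = (-300, -60, 240).
With w = (-4, -7, -2) − (2, 2, -7) = (-6, -9, 5), w · n = 3540.
Since n ≠ 0 the lines are not parallel, and w · n = 3540 ≠ 0 so they do not intersect; hence they are skew.
Distance = |w · n| / |n| = |3540| / √151200 ≈ 9.10.

9.10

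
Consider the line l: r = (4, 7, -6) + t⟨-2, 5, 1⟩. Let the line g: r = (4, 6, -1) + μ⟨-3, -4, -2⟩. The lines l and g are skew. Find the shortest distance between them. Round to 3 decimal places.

Common perpendicular direction n = (-2, 5, 1) × (-3, -4, -2) = (-6, -7, 23).
With w = (4, 6, -1) − (4, 7, -6) = (0, -1, 5), w · n = 122.
Distance = |w · n| / |n| = |122| / √614 ≈ 4.924.

4.924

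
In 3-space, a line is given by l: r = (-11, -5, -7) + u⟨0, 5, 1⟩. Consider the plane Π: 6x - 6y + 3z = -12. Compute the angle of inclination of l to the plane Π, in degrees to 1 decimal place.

sin θ = |n·v| / (|n||v|) = |-27| / (√81 · √26) = 0.58835.
θ ≈ 36.0°.

36.0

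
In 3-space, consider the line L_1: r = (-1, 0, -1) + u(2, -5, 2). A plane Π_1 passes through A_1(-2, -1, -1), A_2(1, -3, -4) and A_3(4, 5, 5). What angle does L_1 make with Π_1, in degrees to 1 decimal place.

68.2

A_1A_2 = (3, -2, -3), A_1A_3 = (6, 6, 6); a normal to Π_1 is A_1A_2 × A_1A_3 = (6, -36, 30).
Using A_1: Π_1 has equation 6x - 36y + 30z = -6.
sin θ = |n·v| / (|n||v|) = |252| / (√2232 · √33) = 0.92853.
θ ≈ 68.2°.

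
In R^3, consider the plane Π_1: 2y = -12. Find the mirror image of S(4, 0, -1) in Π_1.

(4, -12, -1)

λ = (n·S − d)/|n|² = (0 − (-12))/4 = 3.
Reflection = S − 2λn = (4, 0, -1) − 6·(0, 2, 0) = (4, -12, -1).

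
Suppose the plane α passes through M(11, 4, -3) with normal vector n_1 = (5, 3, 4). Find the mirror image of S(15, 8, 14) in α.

(-5, -4, -2)

α: n_1·r = n_1·M gives 5x + 3y + 4z = 55.
λ = (n·S − d)/|n|² = (155 − 55)/50 = 2.
Reflection = S − 2λn = (15, 8, 14) − 4·(5, 3, 4) = (-5, -4, -2).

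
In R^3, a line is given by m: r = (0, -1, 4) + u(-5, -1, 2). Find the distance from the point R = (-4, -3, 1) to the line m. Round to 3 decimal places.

4.524

Taking (0, -1, 4) on m with direction v = (-5, -1, 2): w = R − (0, -1, 4) = (-4, -2, -3), and w × v = (-7, 23, -6).
Distance = |w × v| / |v| = √614 / √30 ≈ 4.524.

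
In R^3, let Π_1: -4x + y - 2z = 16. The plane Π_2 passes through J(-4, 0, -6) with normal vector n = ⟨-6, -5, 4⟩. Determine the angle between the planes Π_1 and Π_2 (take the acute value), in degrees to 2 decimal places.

74.12

Π_2: n·r = n·J gives -6x - 5y + 4z = 0.
cos θ = |n₁·n₂| / (|n₁||n₂|) = |11| / (√21 · √77).
θ = arccos(0.27355) ≈ 74.12°.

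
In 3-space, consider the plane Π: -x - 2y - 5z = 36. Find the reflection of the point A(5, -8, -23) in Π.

(11, 4, 7)

λ = (n·A − d)/|n|² = (126 − 36)/30 = 3.
Reflection = A − 2λn = (5, -8, -23) − 6·(-1, -2, -5) = (11, 4, 7).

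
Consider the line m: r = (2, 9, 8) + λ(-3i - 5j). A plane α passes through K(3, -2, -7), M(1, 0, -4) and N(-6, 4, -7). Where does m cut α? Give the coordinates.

KM = (-2, 2, 3), KN = (-9, 6, 0); a normal to α is KM × KN = (-18, -27, 6).
Using K: α has equation -18x - 27y + 6z = -42.
Substitute r = (2, 9, 8) + t(-3, -5, 0) into the plane: -231 + 189t = -42, so t = 1.
Intersection: (2, 9, 8) + 1·(-3, -5, 0) = (-1, 4, 8).

(-1, 4, 8)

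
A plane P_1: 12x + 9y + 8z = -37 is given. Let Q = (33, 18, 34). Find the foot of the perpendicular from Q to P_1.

(-3, -9, 10)

Foot = Q − λn with λ = (n·Q − d)/|n|² = (830 − (-37))/289 = 3.
Foot = (33, 18, 34) − 3·(12, 9, 8) = (-3, -9, 10).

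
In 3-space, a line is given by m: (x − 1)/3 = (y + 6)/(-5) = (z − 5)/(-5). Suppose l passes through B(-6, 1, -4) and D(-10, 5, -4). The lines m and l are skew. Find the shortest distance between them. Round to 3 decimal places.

m has direction (3, -5, -5) through (1, -6, 5).
A direction vector for l is D − B = (-4, 4, 0).
Common perpendicular direction n = (3, -5, -5) × (-4, 4, 0) = (20, 20, -8).
With w = (-6, 1, -4) − (1, -6, 5) = (-7, 7, -9), w · n = 72.
Distance = |w · n| / |n| = |72| / √864 ≈ 2.449.

2.449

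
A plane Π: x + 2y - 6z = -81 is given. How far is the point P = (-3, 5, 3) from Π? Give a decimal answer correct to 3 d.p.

n·P − d = (1)·(-3) + (2)·(5) + (-6)·(3) − (-81) = 70; |n| = √41.
Distance = |70| / √41 = 70/√41 ≈ 10.932.

10.932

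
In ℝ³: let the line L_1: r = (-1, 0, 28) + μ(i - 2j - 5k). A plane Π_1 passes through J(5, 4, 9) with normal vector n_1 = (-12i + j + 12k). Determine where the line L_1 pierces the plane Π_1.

Π_1: n_1·r = n_1·J gives -12x + y + 12z = 52.
Substitute r = (-1, 0, 28) + t(1, -2, -5) into the plane: 348 + (-74)t = 52, so t = 4.
Intersection: (-1, 0, 28) + 4·(1, -2, -5) = (3, -8, 8).

(3, -8, 8)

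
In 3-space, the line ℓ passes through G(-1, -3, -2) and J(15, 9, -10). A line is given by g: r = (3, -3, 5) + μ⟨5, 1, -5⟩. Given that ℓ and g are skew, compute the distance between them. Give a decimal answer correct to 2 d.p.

6.53

A direction vector for ℓ is J − G = (16, 12, -8).
Common perpendicular direction n = (16, 12, -8) × (5, 1, -5) = (-52, 40, -44).
With w = (3, -3, 5) − (-1, -3, -2) = (4, 0, 7), w · n = -516.
Distance = |w · n| / |n| = |-516| / √6240 ≈ 6.53.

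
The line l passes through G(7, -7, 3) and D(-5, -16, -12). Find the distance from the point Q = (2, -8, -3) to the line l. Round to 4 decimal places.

A direction vector for l is D − G = (-12, -9, -15).
Taking (7, -7, 3) on l with direction v = (-12, -9, -15): w = Q − (7, -7, 3) = (-5, -1, -6), and w × v = (-39, -3, 33).
Distance = |w × v| / |v| = √2619 / √450 ≈ 2.4125.

2.4125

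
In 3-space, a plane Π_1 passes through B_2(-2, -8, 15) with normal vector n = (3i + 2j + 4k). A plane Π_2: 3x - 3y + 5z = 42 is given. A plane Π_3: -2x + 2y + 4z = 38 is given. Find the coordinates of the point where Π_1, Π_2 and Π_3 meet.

(0, 1, 9)

Π_1: n·r = n·B_2 gives 3x + 2y + 4z = 38.
Solving the 3×3 linear system 3x + 2y + 4z = 38, 3x - 3y + 5z = 42, -2x + 2y + 4z = 38 (e.g. by elimination or Cramer's rule, determinant = -110) gives (0, 1, 9).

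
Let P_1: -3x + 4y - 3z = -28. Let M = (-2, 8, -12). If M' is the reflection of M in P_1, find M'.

(16, -16, 6)

λ = (n·M − d)/|n|² = (74 − (-28))/34 = 3.
Reflection = M − 2λn = (-2, 8, -12) − 6·(-3, 4, -3) = (16, -16, 6).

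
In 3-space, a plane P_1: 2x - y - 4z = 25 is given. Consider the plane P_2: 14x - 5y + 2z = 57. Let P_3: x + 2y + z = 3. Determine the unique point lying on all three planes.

Solving the 3×3 linear system 2x - y - 4z = 25, 14x - 5y + 2z = 57, x + 2y + z = 3 (e.g. by elimination or Cramer's rule, determinant = -138) gives (5, 1, -4).

(5, 1, -4)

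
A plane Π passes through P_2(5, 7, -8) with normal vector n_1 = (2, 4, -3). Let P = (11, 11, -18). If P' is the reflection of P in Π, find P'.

Π: n_1·r = n_1·P_2 gives 2x + 4y - 3z = 62.
λ = (n·P − d)/|n|² = (120 − 62)/29 = 2.
Reflection = P − 2λn = (11, 11, -18) − 4·(2, 4, -3) = (3, -5, -6).

(3, -5, -6)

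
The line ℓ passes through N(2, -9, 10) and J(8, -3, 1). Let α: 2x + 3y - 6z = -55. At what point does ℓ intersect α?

A direction vector for ℓ is J − N = (6, 6, -9).
Substitute r = (2, -9, 10) + t(6, 6, -9) into the plane: -83 + 84t = -55, so t = 1/3.
Intersection: (2, -9, 10) + (1/3)·(6, 6, -9) = (4, -7, 7).

(4, -7, 7)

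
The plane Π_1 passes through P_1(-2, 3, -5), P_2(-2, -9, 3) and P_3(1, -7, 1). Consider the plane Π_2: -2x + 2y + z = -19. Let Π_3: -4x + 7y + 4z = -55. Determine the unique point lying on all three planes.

P_1P_2 = (0, -12, 8), P_1P_3 = (3, -10, 6); a normal to Π_1 is P_1P_2 × P_1P_3 = (8, 24, 36).
Using P_1: Π_1 has equation 8x + 24y + 36z = -124.
Solving the 3×3 linear system 8x + 24y + 36z = -124, -2x + 2y + z = -19, -4x + 7y + 4z = -55 (e.g. by elimination or Cramer's rule, determinant = -112) gives (4, -5, -1).

(4, -5, -1)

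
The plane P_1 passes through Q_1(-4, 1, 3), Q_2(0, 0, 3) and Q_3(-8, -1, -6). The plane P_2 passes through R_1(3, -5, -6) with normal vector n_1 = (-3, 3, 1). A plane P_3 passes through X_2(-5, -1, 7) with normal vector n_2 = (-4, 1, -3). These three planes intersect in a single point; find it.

(4, -4, -6)

Q_1Q_2 = (4, -1, 0), Q_1Q_3 = (-4, -2, -9); a normal to P_1 is Q_1Q_2 × Q_1Q_3 = (9, 36, -12).
Using Q_1: P_1 has equation 9x + 36y - 12z = -36.
P_2: n_1·r = n_1·R_1 gives -3x + 3y + z = -30.
P_3: n_2·r = n_2·X_2 gives -4x + y - 3z = -2.
Solving the 3×3 linear system 9x + 36y - 12z = -36, -3x + 3y + z = -30, -4x + y - 3z = -2 (e.g. by elimination or Cramer's rule, determinant = -666) gives (4, -4, -6).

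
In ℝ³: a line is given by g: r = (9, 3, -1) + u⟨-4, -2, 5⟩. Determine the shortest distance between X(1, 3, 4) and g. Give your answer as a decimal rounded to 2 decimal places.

Taking (9, 3, -1) on g with direction v = (-4, -2, 5): w = X − (9, 3, -1) = (-8, 0, 5), and w × v = (10, 20, 16).
Distance = |w × v| / |v| = √756 / √45 ≈ 4.10.

4.10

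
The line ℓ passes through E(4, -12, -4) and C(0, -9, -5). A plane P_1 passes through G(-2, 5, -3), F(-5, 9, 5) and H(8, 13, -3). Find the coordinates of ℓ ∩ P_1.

A direction vector for ℓ is C − E = (-4, 3, -1).
GF = (-3, 4, 8), GH = (10, 8, 0); a normal to P_1 is GF × GH = (-64, 80, -64).
Using G: P_1 has equation -64x + 80y - 64z = 720.
Substitute r = (4, -12, -4) + t(-4, 3, -1) into the plane: -960 + 560t = 720, so t = 3.
Intersection: (4, -12, -4) + 3·(-4, 3, -1) = (-8, -3, -7).

(-8, -3, -7)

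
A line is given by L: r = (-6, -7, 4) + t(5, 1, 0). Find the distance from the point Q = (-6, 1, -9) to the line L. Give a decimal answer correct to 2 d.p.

15.18

Taking (-6, -7, 4) on L with direction v = (5, 1, 0): w = Q − (-6, -7, 4) = (0, 8, -13), and w × v = (13, -65, -40).
Distance = |w × v| / |v| = √5994 / √26 ≈ 15.18.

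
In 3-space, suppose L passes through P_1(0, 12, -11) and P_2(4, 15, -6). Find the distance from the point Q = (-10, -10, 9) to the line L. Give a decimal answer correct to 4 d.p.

A direction vector for L is P_2 − P_1 = (4, 3, 5).
Taking (0, 12, -11) on L with direction v = (4, 3, 5): w = Q − (0, 12, -11) = (-10, -22, 20), and w × v = (-170, 130, 58).
Distance = |w × v| / |v| = √49164 / √50 ≈ 31.3573.

31.3573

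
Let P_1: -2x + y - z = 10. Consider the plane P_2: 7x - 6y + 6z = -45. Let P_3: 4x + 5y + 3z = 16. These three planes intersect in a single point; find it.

(-3, 5, 1)

Solving the 3×3 linear system -2x + y - z = 10, 7x - 6y + 6z = -45, 4x + 5y + 3z = 16 (e.g. by elimination or Cramer's rule, determinant = 40) gives (-3, 5, 1).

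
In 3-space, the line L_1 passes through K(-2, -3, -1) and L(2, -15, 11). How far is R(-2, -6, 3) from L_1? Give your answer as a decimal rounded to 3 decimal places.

1.338

A direction vector for L_1 is L − K = (4, -12, 12).
Taking (-2, -3, -1) on L_1 with direction v = (4, -12, 12): w = R − (-2, -3, -1) = (0, -3, 4), and w × v = (12, 16, 12).
Distance = |w × v| / |v| = √544 / √304 ≈ 1.338.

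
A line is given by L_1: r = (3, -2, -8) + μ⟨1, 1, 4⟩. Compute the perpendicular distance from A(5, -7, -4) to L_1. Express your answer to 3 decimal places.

5.968

Taking (3, -2, -8) on L_1 with direction v = (1, 1, 4): w = A − (3, -2, -8) = (2, -5, 4), and w × v = (-24, -4, 7).
Distance = |w × v| / |v| = √641 / √18 ≈ 5.968.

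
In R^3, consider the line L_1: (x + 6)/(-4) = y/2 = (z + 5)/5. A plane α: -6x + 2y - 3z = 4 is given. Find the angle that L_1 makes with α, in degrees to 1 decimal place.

L_1 has direction (-4, 2, 5) through (-6, 0, -5).
sin θ = |n·v| / (|n||v|) = |13| / (√49 · √45) = 0.27685.
θ ≈ 16.1°.

16.1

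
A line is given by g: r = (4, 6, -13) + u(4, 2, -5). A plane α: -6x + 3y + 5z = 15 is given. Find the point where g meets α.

Substitute r = (4, 6, -13) + t(4, 2, -5) into the plane: -71 + (-43)t = 15, so t = -2.
Intersection: (4, 6, -13) + (-2)·(4, 2, -5) = (-4, 2, -3).

(-4, 2, -3)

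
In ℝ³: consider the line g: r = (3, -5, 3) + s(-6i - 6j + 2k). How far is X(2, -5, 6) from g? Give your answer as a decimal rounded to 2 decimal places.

Taking (3, -5, 3) on g with direction v = (-6, -6, 2): w = X − (3, -5, 3) = (-1, 0, 3), and w × v = (18, -16, 6).
Distance = |w × v| / |v| = √616 / √76 ≈ 2.85.

2.85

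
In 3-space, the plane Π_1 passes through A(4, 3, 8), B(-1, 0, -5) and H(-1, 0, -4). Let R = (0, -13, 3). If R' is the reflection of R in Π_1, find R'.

AB = (-5, -3, -13), AH = (-5, -3, -12); a normal to Π_1 is AB × AH = (-3, 5, 0).
Using A: Π_1 has equation -3x + 5y = 3.
λ = (n·R − d)/|n|² = (-65 − 3)/34 = -2.
Reflection = R − 2λn = (0, -13, 3) − (-4)·(-3, 5, 0) = (-12, 7, 3).

(-12, 7, 3)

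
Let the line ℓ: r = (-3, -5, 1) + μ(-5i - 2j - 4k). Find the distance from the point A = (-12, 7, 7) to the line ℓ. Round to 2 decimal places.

Taking (-3, -5, 1) on ℓ with direction v = (-5, -2, -4): w = A − (-3, -5, 1) = (-9, 12, 6), and w × v = (-36, -66, 78).
Distance = |w × v| / |v| = √11736 / √45 ≈ 16.15.

16.15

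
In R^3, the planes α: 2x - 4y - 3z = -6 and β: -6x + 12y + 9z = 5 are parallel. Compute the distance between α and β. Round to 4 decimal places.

Rescale β by 1/(-3): 2x - 4y - 3z = -5/3. Then distance = |-6 − (-5/3)| / √29 ≈ 0.8047.

0.8047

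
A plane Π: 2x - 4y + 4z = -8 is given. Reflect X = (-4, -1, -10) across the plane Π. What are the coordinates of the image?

λ = (n·X − d)/|n|² = (-44 − (-8))/36 = -1.
Reflection = X − 2λn = (-4, -1, -10) − (-2)·(2, -4, 4) = (0, -9, -2).

(0, -9, -2)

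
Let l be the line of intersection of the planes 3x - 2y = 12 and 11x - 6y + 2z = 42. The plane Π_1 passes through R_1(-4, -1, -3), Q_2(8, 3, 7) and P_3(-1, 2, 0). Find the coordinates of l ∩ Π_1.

(2, -3, 1)

Direction of l: (3, -2, 0) × (11, -6, 2) = (-4, -6, 4).
A point on l: solving the two plane equations with x = 8 gives (8, 6, -5).
R_1Q_2 = (12, 4, 10), R_1P_3 = (3, 3, 3); a normal to Π_1 is R_1Q_2 × R_1P_3 = (-18, -6, 24).
Using R_1: Π_1 has equation -18x - 6y + 24z = 6.
Substitute r = (8, 6, -5) + t(-4, -6, 4) into the plane: -300 + 204t = 6, so t = 3/2.
Intersection: (8, 6, -5) + (3/2)·(-4, -6, 4) = (2, -3, 1).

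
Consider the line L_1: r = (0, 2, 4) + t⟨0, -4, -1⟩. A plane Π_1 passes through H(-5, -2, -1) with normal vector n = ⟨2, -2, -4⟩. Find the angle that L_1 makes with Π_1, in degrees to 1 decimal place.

36.4

Π_1: n·r = n·H gives 2x - 2y - 4z = -2.
sin θ = |n·v| / (|n||v|) = |12| / (√24 · √17) = 0.59409.
θ ≈ 36.4°.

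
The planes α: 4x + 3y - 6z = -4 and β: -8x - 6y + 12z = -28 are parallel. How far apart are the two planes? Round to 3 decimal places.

Rescale β by 1/(-2): 4x + 3y - 6z = 14. Then distance = |-4 − 14| / √61 ≈ 2.305.

2.305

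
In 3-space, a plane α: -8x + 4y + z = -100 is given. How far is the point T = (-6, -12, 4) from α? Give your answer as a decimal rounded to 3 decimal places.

n·T − d = (-8)·(-6) + (4)·(-12) + (1)·(4) − (-100) = 104; |n| = √81.
Distance = |104| / √81 = 104/√81 ≈ 11.556.

11.556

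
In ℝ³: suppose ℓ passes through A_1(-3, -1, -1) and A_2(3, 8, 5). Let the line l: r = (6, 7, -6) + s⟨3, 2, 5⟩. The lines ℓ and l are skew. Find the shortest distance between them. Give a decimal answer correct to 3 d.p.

A direction vector for ℓ is A_2 − A_1 = (6, 9, 6).
Common perpendicular direction n = (6, 9, 6) × (3, 2, 5) = (33, -12, -15).
With w = (6, 7, -6) − (-3, -1, -1) = (9, 8, -5), w · n = 276.
Distance = |w · n| / |n| = |276| / √1458 ≈ 7.228.

7.228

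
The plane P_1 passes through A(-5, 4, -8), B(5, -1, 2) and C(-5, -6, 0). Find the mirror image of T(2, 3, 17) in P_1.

AB = (10, -5, 10), AC = (0, -10, 8); a normal to P_1 is AB × AC = (60, -80, -100).
Using A: P_1 has equation 60x - 80y - 100z = 180.
λ = (n·T − d)/|n|² = (-1820 − 180)/20000 = -1/10.
Reflection = T − 2λn = (2, 3, 17) − (-1/5)·(60, -80, -100) = (14, -13, -3).

(14, -13, -3)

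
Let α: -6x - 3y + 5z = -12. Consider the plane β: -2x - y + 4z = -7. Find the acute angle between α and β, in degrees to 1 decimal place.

cos θ = |n₁·n₂| / (|n₁||n₂|) = |35| / (√70 · √21).
θ = arccos(0.91287) ≈ 24.1°.

24.1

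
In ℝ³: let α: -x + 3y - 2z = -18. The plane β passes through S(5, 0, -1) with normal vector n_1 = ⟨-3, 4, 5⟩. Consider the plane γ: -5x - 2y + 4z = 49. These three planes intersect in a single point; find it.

β: n_1·r = n_1·S gives -3x + 4y + 5z = -20.
Solving the 3×3 linear system -x + 3y - 2z = -18, -3x + 4y + 5z = -20, -5x - 2y + 4z = 49 (e.g. by elimination or Cramer's rule, determinant = -117) gives (-7, -9, -1).

(-7, -9, -1)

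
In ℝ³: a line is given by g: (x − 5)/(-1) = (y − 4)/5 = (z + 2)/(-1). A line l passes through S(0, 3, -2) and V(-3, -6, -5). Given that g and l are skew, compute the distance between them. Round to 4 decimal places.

g has direction (-1, 5, -1) through (5, 4, -2).
A direction vector for l is V − S = (-3, -9, -3).
Common perpendicular direction n = (-1, 5, -1) × (-3, -9, -3) = (-24, 0, 24).
With w = (0, 3, -2) − (5, 4, -2) = (-5, -1, 0), w · n = 120.
Distance = |w · n| / |n| = |120| / √1152 ≈ 3.5355.

3.5355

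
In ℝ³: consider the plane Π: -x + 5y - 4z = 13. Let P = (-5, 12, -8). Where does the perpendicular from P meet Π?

Foot = P − λn with λ = (n·P − d)/|n|² = (97 − 13)/42 = 2.
Foot = (-5, 12, -8) − 2·(-1, 5, -4) = (-3, 2, 0).

(-3, 2, 0)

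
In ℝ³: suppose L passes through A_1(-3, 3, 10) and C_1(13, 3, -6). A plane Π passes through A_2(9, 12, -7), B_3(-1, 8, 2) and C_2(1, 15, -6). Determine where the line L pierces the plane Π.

(1, 3, 6)

A direction vector for L is C_1 − A_1 = (16, 0, -16).
A_2B_3 = (-10, -4, 9), A_2C_2 = (-8, 3, 1); a normal to Π is A_2B_3 × A_2C_2 = (-31, -62, -62).
Using A_2: Π has equation -31x - 62y - 62z = -589.
Substitute r = (-3, 3, 10) + t(16, 0, -16) into the plane: -713 + 496t = -589, so t = 1/4.
Intersection: (-3, 3, 10) + (1/4)·(16, 0, -16) = (1, 3, 6).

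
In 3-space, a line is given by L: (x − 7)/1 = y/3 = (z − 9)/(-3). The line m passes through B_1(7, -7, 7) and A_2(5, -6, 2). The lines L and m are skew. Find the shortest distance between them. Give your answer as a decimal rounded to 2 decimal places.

L has direction (1, 3, -3) through (7, 0, 9).
A direction vector for m is A_2 − B_1 = (-2, 1, -5).
Common perpendicular direction n = (1, 3, -3) × (-2, 1, -5) = (-12, 11, 7).
With w = (7, -7, 7) − (7, 0, 9) = (0, -7, -2), w · n = -91.
Distance = |w · n| / |n| = |-91| / √314 ≈ 5.14.

5.14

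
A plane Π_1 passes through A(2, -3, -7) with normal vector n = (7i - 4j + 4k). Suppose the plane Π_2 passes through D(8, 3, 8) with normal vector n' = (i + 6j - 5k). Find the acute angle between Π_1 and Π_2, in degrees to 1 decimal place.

58.5

Π_1: n·r = n·A gives 7x - 4y + 4z = -2.
Π_2: n'·r = n'·D gives x + 6y - 5z = -14.
cos θ = |n₁·n₂| / (|n₁||n₂|) = |-37| / (√81 · √62).
θ = arccos(0.52211) ≈ 58.5°.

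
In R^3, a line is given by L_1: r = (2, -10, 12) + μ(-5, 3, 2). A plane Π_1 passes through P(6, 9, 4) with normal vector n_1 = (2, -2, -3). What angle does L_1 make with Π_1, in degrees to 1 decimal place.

59.9

Π_1: n_1·r = n_1·P gives 2x - 2y - 3z = -18.
sin θ = |n·v| / (|n||v|) = |-22| / (√17 · √38) = 0.86558.
θ ≈ 59.9°.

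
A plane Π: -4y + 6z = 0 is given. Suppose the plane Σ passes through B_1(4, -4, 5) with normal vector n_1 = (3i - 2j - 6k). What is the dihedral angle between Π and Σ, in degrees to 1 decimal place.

56.3

Σ: n_1·r = n_1·B_1 gives 3x - 2y - 6z = -10.
cos θ = |n₁·n₂| / (|n₁||n₂|) = |-28| / (√52 · √49).
θ = arccos(0.55470) ≈ 56.3°.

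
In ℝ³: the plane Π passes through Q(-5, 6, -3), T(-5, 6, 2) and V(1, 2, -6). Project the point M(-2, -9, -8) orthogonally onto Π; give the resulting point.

(4, 0, -8)

QT = (0, 0, 5), QV = (6, -4, -3); a normal to Π is QT × QV = (20, 30, 0).
Using Q: Π has equation 20x + 30y = 80.
Foot = M − λn with λ = (n·M − d)/|n|² = (-310 − 80)/1300 = -3/10.
Foot = (-2, -9, -8) − (-3/10)·(20, 30, 0) = (4, 0, -8).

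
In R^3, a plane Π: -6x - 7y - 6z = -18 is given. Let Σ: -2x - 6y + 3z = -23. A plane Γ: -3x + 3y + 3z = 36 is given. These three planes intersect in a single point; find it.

(-5, 6, 1)

Solving the 3×3 linear system -6x - 7y - 6z = -18, -2x - 6y + 3z = -23, -3x + 3y + 3z = 36 (e.g. by elimination or Cramer's rule, determinant = 327) gives (-5, 6, 1).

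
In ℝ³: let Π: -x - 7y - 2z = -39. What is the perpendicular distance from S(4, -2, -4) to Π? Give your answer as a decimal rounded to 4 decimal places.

n·S − d = (-1)·(4) + (-7)·(-2) + (-2)·(-4) − (-39) = 57; |n| = √54.
Distance = |57| / √54 = 57/√54 ≈ 7.7567.

7.7567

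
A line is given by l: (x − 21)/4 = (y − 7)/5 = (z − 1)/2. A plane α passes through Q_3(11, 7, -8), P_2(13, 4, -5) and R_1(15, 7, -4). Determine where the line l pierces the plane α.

l has direction (4, 5, 2) through (21, 7, 1).
Q_3P_2 = (2, -3, 3), Q_3R_1 = (4, 0, 4); a normal to α is Q_3P_2 × Q_3R_1 = (-12, 4, 12).
Using Q_3: α has equation -12x + 4y + 12z = -200.
Substitute r = (21, 7, 1) + t(4, 5, 2) into the plane: -212 + (-4)t = -200, so t = -3.
Intersection: (21, 7, 1) + (-3)·(4, 5, 2) = (9, -8, -5).

(9, -8, -5)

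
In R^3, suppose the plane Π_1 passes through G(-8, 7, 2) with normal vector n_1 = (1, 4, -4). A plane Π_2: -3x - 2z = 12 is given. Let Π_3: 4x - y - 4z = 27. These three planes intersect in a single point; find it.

(0, -3, -6)

Π_1: n_1·r = n_1·G gives x + 4y - 4z = 12.
Solving the 3×3 linear system x + 4y - 4z = 12, -3x - 2z = 12, 4x - y - 4z = 27 (e.g. by elimination or Cramer's rule, determinant = -94) gives (0, -3, -6).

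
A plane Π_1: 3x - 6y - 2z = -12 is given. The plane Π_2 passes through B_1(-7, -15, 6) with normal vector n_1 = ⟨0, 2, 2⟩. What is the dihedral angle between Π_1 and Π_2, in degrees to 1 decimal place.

36.1

Π_2: n_1·r = n_1·B_1 gives 2y + 2z = -18.
cos θ = |n₁·n₂| / (|n₁||n₂|) = |-16| / (√49 · √8).
θ = arccos(0.80812) ≈ 36.1°.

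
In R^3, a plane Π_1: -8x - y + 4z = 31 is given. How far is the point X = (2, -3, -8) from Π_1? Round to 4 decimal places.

n·X − d = (-8)·(2) + (-1)·(-3) + (4)·(-8) − 31 = -76; |n| = √81.
Distance = |-76| / √81 = 76/√81 ≈ 8.4444.

8.4444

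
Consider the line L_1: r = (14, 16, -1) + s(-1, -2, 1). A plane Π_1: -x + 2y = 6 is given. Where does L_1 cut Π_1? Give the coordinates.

(10, 8, 3)

Substitute r = (14, 16, -1) + t(-1, -2, 1) into the plane: 18 + (-3)t = 6, so t = 4.
Intersection: (14, 16, -1) + 4·(-1, -2, 1) = (10, 8, 3).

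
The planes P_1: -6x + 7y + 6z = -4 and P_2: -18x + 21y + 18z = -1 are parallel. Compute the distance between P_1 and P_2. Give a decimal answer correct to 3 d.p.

Rescale P_2 by 1/3: -6x + 7y + 6z = -1/3. Then distance = |-4 − (-1/3)| / √121 ≈ 0.333.

0.333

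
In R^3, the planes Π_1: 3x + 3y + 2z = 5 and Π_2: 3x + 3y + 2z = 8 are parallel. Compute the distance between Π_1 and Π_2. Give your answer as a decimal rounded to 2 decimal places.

Same normal n = (3, 3, 2) with |n| = √22; distance = |5 − 8| / |n| = 3/√22 ≈ 0.64.

0.64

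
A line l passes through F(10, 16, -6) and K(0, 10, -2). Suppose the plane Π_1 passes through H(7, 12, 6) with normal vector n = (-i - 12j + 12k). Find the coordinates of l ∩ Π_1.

(-5, 7, 0)

A direction vector for l is K − F = (-10, -6, 4).
Π_1: n·r = n·H gives -x - 12y + 12z = -79.
Substitute r = (10, 16, -6) + t(-10, -6, 4) into the plane: -274 + 130t = -79, so t = 3/2.
Intersection: (10, 16, -6) + (3/2)·(-10, -6, 4) = (-5, 7, 0).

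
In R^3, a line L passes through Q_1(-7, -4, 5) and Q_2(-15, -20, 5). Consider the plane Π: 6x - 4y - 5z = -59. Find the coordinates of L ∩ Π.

(-3, 4, 5)

A direction vector for L is Q_2 − Q_1 = (-8, -16, 0).
Substitute r = (-7, -4, 5) + t(-8, -16, 0) into the plane: -51 + 16t = -59, so t = -1/2.
Intersection: (-7, -4, 5) + (-1/2)·(-8, -16, 0) = (-3, 4, 5).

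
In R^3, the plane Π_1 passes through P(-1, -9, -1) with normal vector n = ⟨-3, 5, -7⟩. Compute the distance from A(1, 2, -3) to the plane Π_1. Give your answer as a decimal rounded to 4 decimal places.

6.9151

Π_1: n·r = n·P gives -3x + 5y - 7z = -35.
n·A − d = (-3)·(1) + (5)·(2) + (-7)·(-3) − (-35) = 63; |n| = √83.
Distance = |63| / √83 = 63/√83 ≈ 6.9151.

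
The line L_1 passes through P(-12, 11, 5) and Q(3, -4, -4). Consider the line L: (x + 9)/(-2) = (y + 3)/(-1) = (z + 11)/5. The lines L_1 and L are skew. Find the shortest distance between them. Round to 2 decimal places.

A direction vector for L_1 is Q − P = (15, -15, -9).
L has direction (-2, -1, 5) through (-9, -3, -11).
Common perpendicular direction n = (15, -15, -9) × (-2, -1, 5) = (-84, -57, -45).
With w = (-9, -3, -11) − (-12, 11, 5) = (3, -14, -16), w · n = 1266.
Distance = |w · n| / |n| = |1266| / √12330 ≈ 11.40.

11.40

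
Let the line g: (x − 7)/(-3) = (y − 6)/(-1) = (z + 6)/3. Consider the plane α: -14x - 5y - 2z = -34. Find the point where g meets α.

g has direction (-3, -1, 3) through (7, 6, -6).
Substitute r = (7, 6, -6) + t(-3, -1, 3) into the plane: -116 + 41t = -34, so t = 2.
Intersection: (7, 6, -6) + 2·(-3, -1, 3) = (1, 4, 0).

(1, 4, 0)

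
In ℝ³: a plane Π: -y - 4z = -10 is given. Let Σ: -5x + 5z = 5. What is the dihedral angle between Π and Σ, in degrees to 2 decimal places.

46.69

cos θ = |n₁·n₂| / (|n₁||n₂|) = |-20| / (√17 · √50).
θ = arccos(0.68599) ≈ 46.69°.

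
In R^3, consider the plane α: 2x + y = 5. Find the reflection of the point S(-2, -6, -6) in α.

(10, 0, -6)

λ = (n·S − d)/|n|² = (-10 − 5)/5 = -3.
Reflection = S − 2λn = (-2, -6, -6) − (-6)·(2, 1, 0) = (10, 0, -6).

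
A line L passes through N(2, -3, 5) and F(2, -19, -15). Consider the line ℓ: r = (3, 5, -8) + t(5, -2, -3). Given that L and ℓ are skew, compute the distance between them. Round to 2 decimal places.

14.28

A direction vector for L is F − N = (0, -16, -20).
Common perpendicular direction n = (0, -16, -20) × (5, -2, -3) = (8, -100, 80).
With w = (3, 5, -8) − (2, -3, 5) = (1, 8, -13), w · n = -1832.
Distance = |w · n| / |n| = |-1832| / √16464 ≈ 14.28.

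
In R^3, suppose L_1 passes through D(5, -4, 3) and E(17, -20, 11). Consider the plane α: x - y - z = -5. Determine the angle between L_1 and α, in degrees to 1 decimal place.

A direction vector for L_1 is E − D = (12, -16, 8).
sin θ = |n·v| / (|n||v|) = |20| / (√3 · √464) = 0.53606.
θ ≈ 32.4°.

32.4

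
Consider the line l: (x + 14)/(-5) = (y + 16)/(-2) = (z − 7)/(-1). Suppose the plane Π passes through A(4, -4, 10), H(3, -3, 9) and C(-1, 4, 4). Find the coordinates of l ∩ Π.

l has direction (-5, -2, -1) through (-14, -16, 7).
AH = (-1, 1, -1), AC = (-5, 8, -6); a normal to Π is AH × AC = (2, -1, -3).
Using A: Π has equation 2x - y - 3z = -18.
Substitute r = (-14, -16, 7) + t(-5, -2, -1) into the plane: -33 + (-5)t = -18, so t = -3.
Intersection: (-14, -16, 7) + (-3)·(-5, -2, -1) = (1, -10, 10).

(1, -10, 10)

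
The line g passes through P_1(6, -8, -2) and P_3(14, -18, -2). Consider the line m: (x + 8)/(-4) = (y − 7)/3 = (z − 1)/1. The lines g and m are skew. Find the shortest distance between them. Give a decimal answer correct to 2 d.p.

1.37

A direction vector for g is P_3 − P_1 = (8, -10, 0).
m has direction (-4, 3, 1) through (-8, 7, 1).
Common perpendicular direction n = (8, -10, 0) × (-4, 3, 1) = (-10, -8, -16).
With w = (-8, 7, 1) − (6, -8, -2) = (-14, 15, 3), w · n = -28.
Distance = |w · n| / |n| = |-28| / √420 ≈ 1.37.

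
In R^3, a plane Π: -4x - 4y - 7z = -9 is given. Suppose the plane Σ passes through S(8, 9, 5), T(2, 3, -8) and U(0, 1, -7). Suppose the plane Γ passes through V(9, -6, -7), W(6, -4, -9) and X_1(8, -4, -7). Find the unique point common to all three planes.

(5, 6, -5)

ST = (-6, -6, -13), SU = (-8, -8, -12); a normal to Σ is ST × SU = (-32, 32, 0).
Using S: Σ has equation -32x + 32y = 32.
VW = (-3, 2, -2), VX_1 = (-1, 2, 0); a normal to Γ is VW × VX_1 = (4, 2, -4).
Using V: Γ has equation 4x + 2y - 4z = 52.
Solving the 3×3 linear system -4x - 4y - 7z = -9, -32x + 32y = 32, 4x + 2y - 4z = 52 (e.g. by elimination or Cramer's rule, determinant = 2368) gives (5, 6, -5).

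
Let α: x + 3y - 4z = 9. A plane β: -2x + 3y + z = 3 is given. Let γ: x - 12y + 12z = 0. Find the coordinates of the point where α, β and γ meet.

(12, 7, 6)

Solving the 3×3 linear system x + 3y - 4z = 9, -2x + 3y + z = 3, x - 12y + 12z = 0 (e.g. by elimination or Cramer's rule, determinant = 39) gives (12, 7, 6).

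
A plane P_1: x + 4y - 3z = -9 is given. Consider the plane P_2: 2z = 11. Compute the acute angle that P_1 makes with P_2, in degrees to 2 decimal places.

cos θ = |n₁·n₂| / (|n₁||n₂|) = |-6| / (√26 · √4).
θ = arccos(0.58835) ≈ 53.96°.

53.96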